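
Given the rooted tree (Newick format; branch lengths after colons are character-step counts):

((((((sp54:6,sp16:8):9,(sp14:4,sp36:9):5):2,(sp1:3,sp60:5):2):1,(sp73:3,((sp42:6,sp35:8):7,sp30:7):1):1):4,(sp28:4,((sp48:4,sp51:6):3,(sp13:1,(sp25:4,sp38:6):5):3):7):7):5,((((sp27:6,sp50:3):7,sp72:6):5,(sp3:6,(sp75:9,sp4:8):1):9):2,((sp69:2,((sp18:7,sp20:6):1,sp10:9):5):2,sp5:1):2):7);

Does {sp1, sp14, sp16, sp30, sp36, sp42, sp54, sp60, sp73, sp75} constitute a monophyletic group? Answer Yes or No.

The MRCA of the listed taxa is the root, so the smallest clade containing them is the whole tree.
That clade also contains sp10, sp13, sp18, sp20, sp25, sp27, sp28, sp3, sp35, sp38, sp4, sp48, sp5, sp50, sp51, sp69, sp72, which are not in the proposed group, so the group is not monophyletic.

No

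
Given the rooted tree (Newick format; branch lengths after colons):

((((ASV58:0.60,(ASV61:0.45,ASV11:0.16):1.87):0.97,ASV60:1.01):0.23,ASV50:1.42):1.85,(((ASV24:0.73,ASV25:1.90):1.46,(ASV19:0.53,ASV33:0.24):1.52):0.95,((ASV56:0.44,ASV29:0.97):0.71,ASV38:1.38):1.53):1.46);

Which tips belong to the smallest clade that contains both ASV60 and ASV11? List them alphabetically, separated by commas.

Tracing ASV60: it sits inside ((ASV58,(ASV61,ASV11)),ASV60).
Tracing ASV11: it sits inside (ASV61,ASV11).
The smallest clade enclosing both is ((ASV58,(ASV61,ASV11)),ASV60); the answer is its 4 terminal taxa in alphabetical order.

ASV11, ASV58, ASV60, ASV61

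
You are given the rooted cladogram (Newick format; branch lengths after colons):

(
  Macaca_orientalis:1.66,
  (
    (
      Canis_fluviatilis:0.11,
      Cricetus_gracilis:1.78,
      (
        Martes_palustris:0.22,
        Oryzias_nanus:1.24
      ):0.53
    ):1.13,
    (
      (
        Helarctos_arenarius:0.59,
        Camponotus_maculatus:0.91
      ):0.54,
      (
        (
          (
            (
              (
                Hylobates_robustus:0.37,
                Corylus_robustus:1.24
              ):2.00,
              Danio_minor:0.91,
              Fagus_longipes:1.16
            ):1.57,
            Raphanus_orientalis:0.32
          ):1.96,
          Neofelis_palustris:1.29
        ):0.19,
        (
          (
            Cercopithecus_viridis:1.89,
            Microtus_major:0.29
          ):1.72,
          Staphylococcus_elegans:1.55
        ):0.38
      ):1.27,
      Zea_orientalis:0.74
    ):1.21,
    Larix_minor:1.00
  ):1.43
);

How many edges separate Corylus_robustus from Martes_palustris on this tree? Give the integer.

10

The MRCA of Corylus_robustus and Martes_palustris is the node subtending ((Canis_fluviatilis,Cricetus_gracilis,(Martes_palustris,Oryzias_nanus)),((Helarctos_arenarius,Camponotus_maculatus),(((((Hylobates_robustus,Corylus_robustus),Danio_minor,Fagus_longipes),Raphanus_orientalis),Neofelis_palustris),((Cercopithecus_viridis,Microtus_major),Staphylococcus_elegans)),Zea_orientalis),Larix_minor).
From Corylus_robustus up to that node: 7 branches. From Martes_palustris up to the same node: 3 branches. Total: 7 + 3 = 10.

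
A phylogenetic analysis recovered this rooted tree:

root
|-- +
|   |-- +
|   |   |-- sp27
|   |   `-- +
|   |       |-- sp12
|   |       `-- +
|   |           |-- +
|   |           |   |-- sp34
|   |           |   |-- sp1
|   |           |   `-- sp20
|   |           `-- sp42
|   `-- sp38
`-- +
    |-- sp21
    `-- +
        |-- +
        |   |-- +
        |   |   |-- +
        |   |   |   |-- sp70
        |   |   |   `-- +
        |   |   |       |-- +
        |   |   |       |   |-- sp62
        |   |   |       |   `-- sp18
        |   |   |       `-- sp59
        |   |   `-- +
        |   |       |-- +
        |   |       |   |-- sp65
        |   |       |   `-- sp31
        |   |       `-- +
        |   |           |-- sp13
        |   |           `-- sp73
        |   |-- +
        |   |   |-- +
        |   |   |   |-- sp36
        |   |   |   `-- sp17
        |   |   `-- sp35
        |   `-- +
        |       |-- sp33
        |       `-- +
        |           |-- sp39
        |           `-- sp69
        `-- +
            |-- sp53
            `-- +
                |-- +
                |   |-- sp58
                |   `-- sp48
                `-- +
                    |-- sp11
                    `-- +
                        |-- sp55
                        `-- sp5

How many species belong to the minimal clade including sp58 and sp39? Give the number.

The MRCA of sp58 and sp39 is the node subtending ((((sp70,((sp62,sp18),sp59)),((sp65,sp31),(sp13,sp73))),((sp36,sp17),sp35),(sp33,(sp39,sp69))),(sp53,((sp58,sp48),(sp11,(sp55,sp5))))).
That clade contains 20 terminal taxa: sp11, sp13, sp17, sp18, sp31, sp33, sp35, sp36, sp39, sp48, sp5, sp53, sp55, sp58, sp59, sp62, sp65, sp69, sp70, sp73.

20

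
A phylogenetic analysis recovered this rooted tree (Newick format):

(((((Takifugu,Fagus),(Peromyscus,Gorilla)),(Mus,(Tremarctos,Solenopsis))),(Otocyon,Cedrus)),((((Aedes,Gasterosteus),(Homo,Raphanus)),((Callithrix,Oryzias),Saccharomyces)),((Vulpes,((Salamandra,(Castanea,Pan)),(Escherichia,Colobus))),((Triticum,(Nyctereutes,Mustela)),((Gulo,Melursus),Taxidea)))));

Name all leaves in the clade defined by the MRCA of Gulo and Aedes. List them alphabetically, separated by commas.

Aedes, Callithrix, Castanea, Colobus, Escherichia, Gasterosteus, Gulo, Homo, Melursus, Mustela, Nyctereutes, Oryzias, Pan, Raphanus, Saccharomyces, Salamandra, Taxidea, Triticum, Vulpes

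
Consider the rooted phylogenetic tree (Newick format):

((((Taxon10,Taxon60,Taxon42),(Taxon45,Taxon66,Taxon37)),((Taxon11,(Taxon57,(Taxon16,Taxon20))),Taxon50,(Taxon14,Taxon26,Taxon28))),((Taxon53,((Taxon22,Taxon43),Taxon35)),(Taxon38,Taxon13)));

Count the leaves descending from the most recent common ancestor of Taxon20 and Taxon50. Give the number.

8

The MRCA of Taxon20 and Taxon50 is the node subtending ((Taxon11,(Taxon57,(Taxon16,Taxon20))),Taxon50,(Taxon14,Taxon26,Taxon28)).
That clade contains 8 terminal taxa: Taxon11, Taxon14, Taxon16, Taxon20, Taxon26, Taxon28, Taxon50, Taxon57.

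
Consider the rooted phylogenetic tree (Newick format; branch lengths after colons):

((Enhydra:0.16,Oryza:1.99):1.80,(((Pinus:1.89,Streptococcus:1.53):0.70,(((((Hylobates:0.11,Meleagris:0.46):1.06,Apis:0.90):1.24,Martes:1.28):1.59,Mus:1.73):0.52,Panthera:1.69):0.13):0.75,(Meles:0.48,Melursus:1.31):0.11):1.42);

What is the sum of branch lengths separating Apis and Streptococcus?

The path runs Apis → … → MRCA → … → Streptococcus; the MRCA is the node subtending ((Pinus,Streptococcus),(((((Hylobates,Meleagris),Apis),Martes),Mus),Panthera)).
Branch lengths along that path: 0.90 + 1.24 + 1.59 + 0.52 + 0.13 + 0.70 + 1.53 = 6.61.

6.61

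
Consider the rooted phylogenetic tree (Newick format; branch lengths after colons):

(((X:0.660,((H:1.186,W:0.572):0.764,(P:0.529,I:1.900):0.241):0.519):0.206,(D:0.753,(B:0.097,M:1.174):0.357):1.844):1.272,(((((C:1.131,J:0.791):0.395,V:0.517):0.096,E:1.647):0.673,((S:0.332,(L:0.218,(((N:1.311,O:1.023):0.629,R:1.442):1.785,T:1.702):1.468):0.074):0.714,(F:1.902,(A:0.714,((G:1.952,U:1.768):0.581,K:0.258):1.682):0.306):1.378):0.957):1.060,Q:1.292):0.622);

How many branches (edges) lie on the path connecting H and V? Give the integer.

The MRCA of H and V is the root of the tree.
From H up to that node: 5 branches. From V up to the same node: 5 branches. Total: 5 + 5 = 10.

10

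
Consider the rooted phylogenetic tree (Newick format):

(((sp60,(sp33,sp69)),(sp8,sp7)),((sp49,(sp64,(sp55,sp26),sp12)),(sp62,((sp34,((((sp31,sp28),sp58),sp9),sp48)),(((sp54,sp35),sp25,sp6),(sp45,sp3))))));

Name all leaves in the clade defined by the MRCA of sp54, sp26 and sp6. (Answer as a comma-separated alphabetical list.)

sp12, sp25, sp26, sp28, sp3, sp31, sp34, sp35, sp45, sp48, sp49, sp54, sp55, sp58, sp6, sp62, sp64, sp9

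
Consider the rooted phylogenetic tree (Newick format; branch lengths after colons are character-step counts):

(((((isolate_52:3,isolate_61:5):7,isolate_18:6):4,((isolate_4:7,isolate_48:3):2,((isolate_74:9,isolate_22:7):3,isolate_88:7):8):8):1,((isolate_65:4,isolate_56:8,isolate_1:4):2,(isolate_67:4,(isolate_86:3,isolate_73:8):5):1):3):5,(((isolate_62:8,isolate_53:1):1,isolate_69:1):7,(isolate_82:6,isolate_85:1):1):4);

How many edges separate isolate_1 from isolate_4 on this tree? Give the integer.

7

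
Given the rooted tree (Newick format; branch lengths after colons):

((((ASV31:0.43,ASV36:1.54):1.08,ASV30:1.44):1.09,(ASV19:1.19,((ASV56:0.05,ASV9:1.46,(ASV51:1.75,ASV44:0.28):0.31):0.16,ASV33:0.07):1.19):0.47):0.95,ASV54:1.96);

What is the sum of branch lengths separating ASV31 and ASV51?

6.48

The path runs ASV31 → … → MRCA → … → ASV51; the MRCA is the node subtending (((ASV31,ASV36),ASV30),(ASV19,((ASV56,ASV9,(ASV51,ASV44)),ASV33))).
Branch lengths along that path: 0.43 + 1.08 + 1.09 + 0.47 + 1.19 + 0.16 + 0.31 + 1.75 = 6.48.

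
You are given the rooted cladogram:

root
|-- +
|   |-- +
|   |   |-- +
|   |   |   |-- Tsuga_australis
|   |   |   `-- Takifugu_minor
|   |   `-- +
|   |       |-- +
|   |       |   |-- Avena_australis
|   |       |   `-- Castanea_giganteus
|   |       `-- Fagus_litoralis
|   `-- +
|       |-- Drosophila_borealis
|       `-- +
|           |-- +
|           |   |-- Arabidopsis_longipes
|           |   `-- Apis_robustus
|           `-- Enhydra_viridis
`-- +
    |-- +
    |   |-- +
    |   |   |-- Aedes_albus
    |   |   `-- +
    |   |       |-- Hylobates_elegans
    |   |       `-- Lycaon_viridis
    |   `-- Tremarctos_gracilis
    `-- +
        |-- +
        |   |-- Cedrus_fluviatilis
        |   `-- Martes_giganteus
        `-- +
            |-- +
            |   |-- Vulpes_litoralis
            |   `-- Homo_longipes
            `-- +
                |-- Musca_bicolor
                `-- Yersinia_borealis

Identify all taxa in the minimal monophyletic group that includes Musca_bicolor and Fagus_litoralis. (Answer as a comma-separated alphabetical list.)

Aedes_albus, Apis_robustus, Arabidopsis_longipes, Avena_australis, Castanea_giganteus, Cedrus_fluviatilis, Drosophila_borealis, Enhydra_viridis, Fagus_litoralis, Homo_longipes, Hylobates_elegans, Lycaon_viridis, Martes_giganteus, Musca_bicolor, Takifugu_minor, Tremarctos_gracilis, Tsuga_australis, Vulpes_litoralis, Yersinia_borealis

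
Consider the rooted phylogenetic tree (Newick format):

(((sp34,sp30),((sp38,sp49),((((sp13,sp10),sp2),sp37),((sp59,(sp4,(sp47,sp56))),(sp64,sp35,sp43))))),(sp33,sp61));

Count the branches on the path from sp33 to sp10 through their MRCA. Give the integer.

9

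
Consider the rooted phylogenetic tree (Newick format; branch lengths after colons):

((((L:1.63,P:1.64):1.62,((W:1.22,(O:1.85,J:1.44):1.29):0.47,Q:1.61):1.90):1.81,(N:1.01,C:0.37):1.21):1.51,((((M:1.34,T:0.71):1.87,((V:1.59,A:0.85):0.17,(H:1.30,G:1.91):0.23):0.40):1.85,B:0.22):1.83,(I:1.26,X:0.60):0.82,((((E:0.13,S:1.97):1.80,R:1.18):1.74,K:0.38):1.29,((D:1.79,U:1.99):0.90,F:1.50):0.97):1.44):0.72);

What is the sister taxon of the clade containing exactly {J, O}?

W

The clade containing exactly {J, O} attaches to the tree at the node subtending (W,(O,J)).
The other lineage descending from that same node — the sister group — is the single tip W.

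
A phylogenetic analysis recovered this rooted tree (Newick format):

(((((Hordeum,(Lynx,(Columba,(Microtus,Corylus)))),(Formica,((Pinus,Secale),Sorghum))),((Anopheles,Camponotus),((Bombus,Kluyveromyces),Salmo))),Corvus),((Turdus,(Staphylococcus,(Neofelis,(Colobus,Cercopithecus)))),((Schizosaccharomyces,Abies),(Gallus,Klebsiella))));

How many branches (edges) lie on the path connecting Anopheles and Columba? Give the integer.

8

The MRCA of Anopheles and Columba is the node subtending (((Hordeum,(Lynx,(Columba,(Microtus,Corylus)))),(Formica,((Pinus,Secale),Sorghum))),((Anopheles,Camponotus),((Bombus,Kluyveromyces),Salmo))).
From Anopheles up to that node: 3 branches. From Columba up to the same node: 5 branches. Total: 3 + 5 = 8.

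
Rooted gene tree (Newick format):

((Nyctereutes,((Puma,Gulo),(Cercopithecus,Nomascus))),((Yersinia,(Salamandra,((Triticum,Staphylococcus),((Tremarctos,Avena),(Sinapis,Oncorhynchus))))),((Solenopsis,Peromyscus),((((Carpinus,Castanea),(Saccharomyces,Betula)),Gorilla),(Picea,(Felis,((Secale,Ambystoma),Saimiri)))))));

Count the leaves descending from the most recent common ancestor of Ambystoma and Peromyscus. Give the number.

The MRCA of Ambystoma and Peromyscus is the node subtending ((Solenopsis,Peromyscus),((((Carpinus,Castanea),(Saccharomyces,Betula)),Gorilla),(Picea,(Felis,((Secale,Ambystoma),Saimiri))))).
That clade contains 12 terminal taxa: Ambystoma, Betula, Carpinus, Castanea, Felis, Gorilla, Peromyscus, Picea, Saccharomyces, Saimiri, Secale, Solenopsis.

12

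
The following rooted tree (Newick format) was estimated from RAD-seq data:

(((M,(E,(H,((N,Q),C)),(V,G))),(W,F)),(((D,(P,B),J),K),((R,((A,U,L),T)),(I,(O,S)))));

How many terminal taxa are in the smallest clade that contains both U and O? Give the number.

The MRCA of U and O is the node subtending ((R,((A,U,L),T)),(I,(O,S))).
That clade contains 8 terminal taxa: A, I, L, O, R, S, T, U.

8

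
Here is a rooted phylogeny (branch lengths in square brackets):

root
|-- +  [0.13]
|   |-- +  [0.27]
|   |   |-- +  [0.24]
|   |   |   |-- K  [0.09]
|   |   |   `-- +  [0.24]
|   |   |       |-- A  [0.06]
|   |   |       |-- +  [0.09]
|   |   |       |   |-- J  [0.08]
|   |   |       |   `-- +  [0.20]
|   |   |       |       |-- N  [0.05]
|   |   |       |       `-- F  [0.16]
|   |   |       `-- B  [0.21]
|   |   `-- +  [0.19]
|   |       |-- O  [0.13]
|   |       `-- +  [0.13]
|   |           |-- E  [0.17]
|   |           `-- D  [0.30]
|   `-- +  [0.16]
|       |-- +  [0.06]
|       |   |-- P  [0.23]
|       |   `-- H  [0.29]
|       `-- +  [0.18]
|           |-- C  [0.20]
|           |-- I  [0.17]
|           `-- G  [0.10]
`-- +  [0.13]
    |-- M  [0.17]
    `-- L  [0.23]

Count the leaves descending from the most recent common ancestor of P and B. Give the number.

The MRCA of P and B is the node subtending (((K,(A,(J,(N,F)),B)),(O,(E,D))),((P,H),(C,I,G))).
That clade contains 14 terminal taxa: A, B, C, D, E, F, G, H, I, J, K, N, O, P.

14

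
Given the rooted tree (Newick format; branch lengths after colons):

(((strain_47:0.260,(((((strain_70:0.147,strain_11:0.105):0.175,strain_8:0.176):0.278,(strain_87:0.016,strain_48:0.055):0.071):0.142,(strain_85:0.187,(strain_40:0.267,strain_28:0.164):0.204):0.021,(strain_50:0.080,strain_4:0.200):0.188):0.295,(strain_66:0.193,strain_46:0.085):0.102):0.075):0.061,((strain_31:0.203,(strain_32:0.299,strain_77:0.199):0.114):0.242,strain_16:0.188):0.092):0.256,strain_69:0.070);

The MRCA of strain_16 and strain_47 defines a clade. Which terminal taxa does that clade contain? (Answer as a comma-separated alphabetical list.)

Tracing strain_16: it sits inside ((strain_31,(strain_32,strain_77)),strain_16).
Tracing strain_47: it sits inside (strain_47,(((((strain_70,strain_11),strain_8),(strain_87,strain_48)),(strain_85,(strain_40,strain_28)),(strain_50,strain_4)),(strain_66,strain_46))).
The smallest clade enclosing both is ((strain_47,(((((strain_70,strain_11),strain_8),(strain_87,strain_48)),(strain_85,(strain_40,strain_28)),(strain_50,strain_4)),(strain_66,strain_46))),((strain_31,(strain_32,strain_77)),strain_16)); the answer is its 17 terminal taxa in alphabetical order.

strain_11, strain_16, strain_28, strain_31, strain_32, strain_4, strain_40, strain_46, strain_47, strain_48, strain_50, strain_66, strain_70, strain_77, strain_8, strain_85, strain_87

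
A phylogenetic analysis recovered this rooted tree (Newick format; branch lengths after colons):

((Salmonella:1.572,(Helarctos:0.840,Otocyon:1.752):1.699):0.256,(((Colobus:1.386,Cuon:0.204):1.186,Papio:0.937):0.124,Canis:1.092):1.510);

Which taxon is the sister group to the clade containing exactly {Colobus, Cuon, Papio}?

Canis

The clade containing exactly {Colobus, Cuon, Papio} attaches to the tree at the node subtending (((Colobus,Cuon),Papio),Canis).
The other lineage descending from that same node — the sister group — is the single tip Canis.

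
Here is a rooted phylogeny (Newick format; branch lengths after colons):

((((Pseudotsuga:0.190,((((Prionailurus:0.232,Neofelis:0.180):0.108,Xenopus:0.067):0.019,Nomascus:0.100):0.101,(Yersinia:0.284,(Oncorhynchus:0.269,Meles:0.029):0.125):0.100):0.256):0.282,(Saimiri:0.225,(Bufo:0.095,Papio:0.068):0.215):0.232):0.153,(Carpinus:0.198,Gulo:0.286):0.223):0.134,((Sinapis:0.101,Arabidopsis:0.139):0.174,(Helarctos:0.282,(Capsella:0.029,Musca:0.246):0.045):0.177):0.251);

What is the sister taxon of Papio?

Bufo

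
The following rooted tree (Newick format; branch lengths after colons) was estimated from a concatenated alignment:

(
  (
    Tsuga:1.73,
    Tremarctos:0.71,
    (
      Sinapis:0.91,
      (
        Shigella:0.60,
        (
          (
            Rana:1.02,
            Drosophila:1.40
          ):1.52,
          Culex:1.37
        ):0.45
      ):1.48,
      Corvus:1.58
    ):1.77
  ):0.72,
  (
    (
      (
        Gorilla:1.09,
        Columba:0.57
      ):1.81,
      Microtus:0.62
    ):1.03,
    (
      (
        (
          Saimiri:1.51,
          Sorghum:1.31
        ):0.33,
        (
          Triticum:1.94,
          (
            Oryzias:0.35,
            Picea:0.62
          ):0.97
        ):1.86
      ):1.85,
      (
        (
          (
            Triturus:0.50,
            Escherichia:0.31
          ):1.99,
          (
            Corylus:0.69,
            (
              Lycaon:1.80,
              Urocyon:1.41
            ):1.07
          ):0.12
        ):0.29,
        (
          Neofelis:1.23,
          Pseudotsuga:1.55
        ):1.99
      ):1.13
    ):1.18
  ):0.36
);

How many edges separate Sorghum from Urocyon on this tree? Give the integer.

8

The MRCA of Sorghum and Urocyon is the node subtending (((Saimiri,Sorghum),(Triticum,(Oryzias,Picea))),(((Triturus,Escherichia),(Corylus,(Lycaon,Urocyon))),(Neofelis,Pseudotsuga))).
From Sorghum up to that node: 3 branches. From Urocyon up to the same node: 5 branches. Total: 3 + 5 = 8.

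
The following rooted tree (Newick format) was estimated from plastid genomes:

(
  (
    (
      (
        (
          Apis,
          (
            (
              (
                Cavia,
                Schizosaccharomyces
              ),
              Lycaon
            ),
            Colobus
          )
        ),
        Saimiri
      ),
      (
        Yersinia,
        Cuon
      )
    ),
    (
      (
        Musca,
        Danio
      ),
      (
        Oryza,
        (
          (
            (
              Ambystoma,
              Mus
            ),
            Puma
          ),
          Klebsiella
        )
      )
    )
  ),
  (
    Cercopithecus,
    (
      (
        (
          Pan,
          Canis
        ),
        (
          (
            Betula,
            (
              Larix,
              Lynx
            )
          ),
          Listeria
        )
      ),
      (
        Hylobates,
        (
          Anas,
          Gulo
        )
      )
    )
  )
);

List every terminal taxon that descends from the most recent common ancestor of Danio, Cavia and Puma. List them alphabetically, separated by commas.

Ambystoma, Apis, Cavia, Colobus, Cuon, Danio, Klebsiella, Lycaon, Mus, Musca, Oryza, Puma, Saimiri, Schizosaccharomyces, Yersinia

Tracing Danio: it sits inside (Musca,Danio).
Tracing Cavia: it sits inside (Cavia,Schizosaccharomyces).
Tracing Puma: it sits inside ((Ambystoma,Mus),Puma).
The smallest clade enclosing all 3 is ((((Apis,(((Cavia,Schizosaccharomyces),Lycaon),Colobus)),Saimiri),(Yersinia,Cuon)),((Musca,Danio),(Oryza,(((Ambystoma,Mus),Puma),Klebsiella)))); the answer is its 15 terminal taxa in alphabetical order.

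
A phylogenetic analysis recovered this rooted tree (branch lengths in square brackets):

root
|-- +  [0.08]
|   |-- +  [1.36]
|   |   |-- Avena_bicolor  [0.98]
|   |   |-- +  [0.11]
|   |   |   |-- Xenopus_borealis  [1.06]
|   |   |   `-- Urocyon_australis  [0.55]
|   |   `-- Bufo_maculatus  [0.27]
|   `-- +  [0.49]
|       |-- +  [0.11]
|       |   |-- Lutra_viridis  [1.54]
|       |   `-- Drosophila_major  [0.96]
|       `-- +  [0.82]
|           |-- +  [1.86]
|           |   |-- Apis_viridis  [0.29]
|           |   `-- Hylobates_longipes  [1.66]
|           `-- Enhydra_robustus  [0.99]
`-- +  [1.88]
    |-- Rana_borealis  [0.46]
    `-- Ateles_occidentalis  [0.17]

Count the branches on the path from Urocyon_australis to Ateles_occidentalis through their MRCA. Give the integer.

The MRCA of Urocyon_australis and Ateles_occidentalis is the root of the tree.
From Urocyon_australis up to that node: 4 branches. From Ateles_occidentalis up to the same node: 2 branches. Total: 4 + 2 = 6.

6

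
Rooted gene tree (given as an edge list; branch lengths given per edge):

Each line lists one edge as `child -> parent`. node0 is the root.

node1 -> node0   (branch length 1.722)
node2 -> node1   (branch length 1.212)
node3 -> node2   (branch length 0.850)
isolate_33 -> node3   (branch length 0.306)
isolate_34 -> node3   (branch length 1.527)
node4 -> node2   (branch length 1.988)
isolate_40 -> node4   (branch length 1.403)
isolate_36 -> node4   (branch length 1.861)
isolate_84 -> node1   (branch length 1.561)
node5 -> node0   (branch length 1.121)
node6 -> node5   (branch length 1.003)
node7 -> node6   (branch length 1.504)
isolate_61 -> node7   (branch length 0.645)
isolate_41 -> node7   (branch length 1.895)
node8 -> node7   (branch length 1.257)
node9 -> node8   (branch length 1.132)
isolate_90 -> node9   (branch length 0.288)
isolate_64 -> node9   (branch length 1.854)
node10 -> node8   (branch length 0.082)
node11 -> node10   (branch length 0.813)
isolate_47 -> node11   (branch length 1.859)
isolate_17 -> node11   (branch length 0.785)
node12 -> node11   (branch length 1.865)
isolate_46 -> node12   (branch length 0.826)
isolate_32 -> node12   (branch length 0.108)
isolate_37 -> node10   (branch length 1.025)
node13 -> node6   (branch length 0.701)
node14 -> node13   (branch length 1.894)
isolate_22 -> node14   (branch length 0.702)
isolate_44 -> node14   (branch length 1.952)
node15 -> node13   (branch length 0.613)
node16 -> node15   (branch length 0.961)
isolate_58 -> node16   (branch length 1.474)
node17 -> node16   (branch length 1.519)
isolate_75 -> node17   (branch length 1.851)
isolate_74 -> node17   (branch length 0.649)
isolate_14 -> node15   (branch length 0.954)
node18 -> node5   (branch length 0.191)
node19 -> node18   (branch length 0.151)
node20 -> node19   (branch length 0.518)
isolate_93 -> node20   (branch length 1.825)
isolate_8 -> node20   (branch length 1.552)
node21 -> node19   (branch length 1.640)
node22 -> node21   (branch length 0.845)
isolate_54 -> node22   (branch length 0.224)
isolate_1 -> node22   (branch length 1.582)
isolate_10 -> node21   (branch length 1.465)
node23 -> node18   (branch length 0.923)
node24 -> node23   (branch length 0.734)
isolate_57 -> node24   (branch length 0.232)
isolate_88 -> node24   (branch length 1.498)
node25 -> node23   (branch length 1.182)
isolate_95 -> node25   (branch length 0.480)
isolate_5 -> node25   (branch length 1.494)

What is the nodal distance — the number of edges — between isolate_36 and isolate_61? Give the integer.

The MRCA of isolate_36 and isolate_61 is the root of the tree.
From isolate_36 up to that node: 4 branches. From isolate_61 up to the same node: 4 branches. Total: 4 + 4 = 8.

8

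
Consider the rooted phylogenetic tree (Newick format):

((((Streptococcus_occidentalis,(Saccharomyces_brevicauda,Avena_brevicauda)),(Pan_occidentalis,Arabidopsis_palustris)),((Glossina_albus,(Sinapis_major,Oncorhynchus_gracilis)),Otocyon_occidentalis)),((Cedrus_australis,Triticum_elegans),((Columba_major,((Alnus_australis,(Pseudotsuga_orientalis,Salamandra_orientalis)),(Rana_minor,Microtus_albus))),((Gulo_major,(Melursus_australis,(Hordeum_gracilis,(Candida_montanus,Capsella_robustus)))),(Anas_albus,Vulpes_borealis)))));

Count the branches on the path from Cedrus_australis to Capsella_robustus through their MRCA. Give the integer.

9

The MRCA of Cedrus_australis and Capsella_robustus is the node subtending ((Cedrus_australis,Triticum_elegans),((Columba_major,((Alnus_australis,(Pseudotsuga_orientalis,Salamandra_orientalis)),(Rana_minor,Microtus_albus))),((Gulo_major,(Melursus_australis,(Hordeum_gracilis,(Candida_montanus,Capsella_robustus)))),(Anas_albus,Vulpes_borealis)))).
From Cedrus_australis up to that node: 2 branches. From Capsella_robustus up to the same node: 7 branches. Total: 2 + 7 = 9.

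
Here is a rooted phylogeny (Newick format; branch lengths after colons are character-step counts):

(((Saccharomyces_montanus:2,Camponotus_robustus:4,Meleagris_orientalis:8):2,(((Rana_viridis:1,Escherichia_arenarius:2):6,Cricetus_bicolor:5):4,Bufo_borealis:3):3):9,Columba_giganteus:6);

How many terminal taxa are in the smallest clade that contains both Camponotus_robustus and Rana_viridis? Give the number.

7

The MRCA of Camponotus_robustus and Rana_viridis is the node subtending ((Saccharomyces_montanus,Camponotus_robustus,Meleagris_orientalis),(((Rana_viridis,Escherichia_arenarius),Cricetus_bicolor),Bufo_borealis)).
That clade contains 7 terminal taxa: Bufo_borealis, Camponotus_robustus, Cricetus_bicolor, Escherichia_arenarius, Meleagris_orientalis, Rana_viridis, Saccharomyces_montanus.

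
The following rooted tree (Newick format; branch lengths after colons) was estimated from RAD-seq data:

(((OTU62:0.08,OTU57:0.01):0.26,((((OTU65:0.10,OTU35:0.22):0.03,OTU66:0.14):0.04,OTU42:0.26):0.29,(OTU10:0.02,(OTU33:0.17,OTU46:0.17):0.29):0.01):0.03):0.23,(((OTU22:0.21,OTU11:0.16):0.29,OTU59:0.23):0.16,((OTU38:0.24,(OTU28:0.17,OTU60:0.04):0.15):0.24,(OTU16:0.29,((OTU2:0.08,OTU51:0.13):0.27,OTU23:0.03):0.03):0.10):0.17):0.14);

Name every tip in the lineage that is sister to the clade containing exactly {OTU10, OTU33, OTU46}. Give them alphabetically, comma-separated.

OTU35, OTU42, OTU65, OTU66

The clade containing exactly {OTU10, OTU33, OTU46} attaches to the tree at the node subtending ((((OTU65,OTU35),OTU66),OTU42),(OTU10,(OTU33,OTU46))).
The other lineage descending from that same node — the sister group — is (((OTU65,OTU35),OTU66),OTU42); its 4 tips in alphabetical order are the answer.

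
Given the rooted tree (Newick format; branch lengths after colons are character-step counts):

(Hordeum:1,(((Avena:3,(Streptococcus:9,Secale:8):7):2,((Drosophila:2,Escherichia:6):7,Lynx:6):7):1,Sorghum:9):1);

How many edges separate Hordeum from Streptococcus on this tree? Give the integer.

The MRCA of Hordeum and Streptococcus is the root of the tree.
From Hordeum up to that node: 1 branch. From Streptococcus up to the same node: 5 branches. Total: 1 + 5 = 6.

6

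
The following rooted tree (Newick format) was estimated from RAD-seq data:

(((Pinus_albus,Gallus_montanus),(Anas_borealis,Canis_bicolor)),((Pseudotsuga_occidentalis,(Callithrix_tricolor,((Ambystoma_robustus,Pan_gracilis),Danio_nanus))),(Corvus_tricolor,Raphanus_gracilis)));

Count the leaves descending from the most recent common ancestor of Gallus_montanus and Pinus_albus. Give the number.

2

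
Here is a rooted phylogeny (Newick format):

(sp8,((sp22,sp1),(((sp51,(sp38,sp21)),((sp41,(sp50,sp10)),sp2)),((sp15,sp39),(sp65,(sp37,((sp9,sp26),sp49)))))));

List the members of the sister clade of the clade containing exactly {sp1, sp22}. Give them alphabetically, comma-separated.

sp10, sp15, sp2, sp21, sp26, sp37, sp38, sp39, sp41, sp49, sp50, sp51, sp65, sp9

The clade containing exactly {sp1, sp22} attaches to the tree at the node subtending ((sp22,sp1),(((sp51,(sp38,sp21)),((sp41,(sp50,sp10)),sp2)),((sp15,sp39),(sp65,(sp37,((sp9,sp26),sp49)))))).
The other lineage descending from that same node — the sister group — is (((sp51,(sp38,sp21)),((sp41,(sp50,sp10)),sp2)),((sp15,sp39),(sp65,(sp37,((sp9,sp26),sp49))))); its 14 tips in alphabetical order are the answer.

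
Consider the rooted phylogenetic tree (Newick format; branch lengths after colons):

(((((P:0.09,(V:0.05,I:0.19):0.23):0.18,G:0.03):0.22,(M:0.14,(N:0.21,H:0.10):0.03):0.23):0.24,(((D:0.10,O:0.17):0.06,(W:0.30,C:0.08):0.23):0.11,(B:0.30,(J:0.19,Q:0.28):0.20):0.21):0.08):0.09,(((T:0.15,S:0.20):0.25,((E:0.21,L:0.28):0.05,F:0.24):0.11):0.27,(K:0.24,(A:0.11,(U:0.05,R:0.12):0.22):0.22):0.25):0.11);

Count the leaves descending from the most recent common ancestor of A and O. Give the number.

The MRCA of A and O is the root, so the clade is the entire tree.
That clade contains 23 terminal taxa: A, B, C, D, E, F, G, H, I, J, K, L, M, N, O, P, Q, R, S, T, U, V, W.

23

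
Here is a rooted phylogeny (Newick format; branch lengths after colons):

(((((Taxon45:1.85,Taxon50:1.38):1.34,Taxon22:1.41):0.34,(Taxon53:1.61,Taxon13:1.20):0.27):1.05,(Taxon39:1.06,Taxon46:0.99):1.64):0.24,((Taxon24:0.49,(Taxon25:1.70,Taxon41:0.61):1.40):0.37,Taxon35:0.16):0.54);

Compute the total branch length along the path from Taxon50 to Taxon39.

6.81

The path runs Taxon50 → … → MRCA → … → Taxon39; the MRCA is the node subtending ((((Taxon45,Taxon50),Taxon22),(Taxon53,Taxon13)),(Taxon39,Taxon46)).
Branch lengths along that path: 1.38 + 1.34 + 0.34 + 1.05 + 1.64 + 1.06 = 6.81.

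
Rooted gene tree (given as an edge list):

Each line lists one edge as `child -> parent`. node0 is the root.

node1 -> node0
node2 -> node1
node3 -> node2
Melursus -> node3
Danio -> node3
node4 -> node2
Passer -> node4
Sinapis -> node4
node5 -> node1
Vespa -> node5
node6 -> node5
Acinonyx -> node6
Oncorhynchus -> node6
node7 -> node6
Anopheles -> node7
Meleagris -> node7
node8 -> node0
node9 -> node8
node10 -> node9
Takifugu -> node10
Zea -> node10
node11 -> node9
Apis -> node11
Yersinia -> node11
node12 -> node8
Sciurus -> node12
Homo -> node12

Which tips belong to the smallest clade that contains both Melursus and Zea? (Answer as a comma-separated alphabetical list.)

Tracing Melursus: it sits inside (Melursus,Danio).
Tracing Zea: it sits inside (Takifugu,Zea).
The smallest clade enclosing both is the whole tree (their MRCA is the root), so the answer is all 15 tips in alphabetical order.

Acinonyx, Anopheles, Apis, Danio, Homo, Meleagris, Melursus, Oncorhynchus, Passer, Sciurus, Sinapis, Takifugu, Vespa, Yersinia, Zea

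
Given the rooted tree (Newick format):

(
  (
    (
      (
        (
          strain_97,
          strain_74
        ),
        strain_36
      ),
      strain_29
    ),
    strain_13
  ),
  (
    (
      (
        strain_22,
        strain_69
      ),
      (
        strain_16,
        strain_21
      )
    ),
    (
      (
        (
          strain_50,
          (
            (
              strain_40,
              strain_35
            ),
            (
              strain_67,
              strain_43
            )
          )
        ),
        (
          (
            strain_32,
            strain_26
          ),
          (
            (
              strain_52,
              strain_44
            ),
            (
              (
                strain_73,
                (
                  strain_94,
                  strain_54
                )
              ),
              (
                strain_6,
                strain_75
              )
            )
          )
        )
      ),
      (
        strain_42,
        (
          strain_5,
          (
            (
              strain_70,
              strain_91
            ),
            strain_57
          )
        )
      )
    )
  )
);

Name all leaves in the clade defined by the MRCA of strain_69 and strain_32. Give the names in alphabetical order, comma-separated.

strain_16, strain_21, strain_22, strain_26, strain_32, strain_35, strain_40, strain_42, strain_43, strain_44, strain_5, strain_50, strain_52, strain_54, strain_57, strain_6, strain_67, strain_69, strain_70, strain_73, strain_75, strain_91, strain_94

Tracing strain_69: it sits inside (strain_22,strain_69).
Tracing strain_32: it sits inside (strain_32,strain_26).
The smallest clade enclosing both is (((strain_22,strain_69),(strain_16,strain_21)),(((strain_50,((strain_40,strain_35),(strain_67,strain_43))),((strain_32,strain_26),((strain_52,strain_44),((strain_73,(strain_94,strain_54)),(strain_6,strain_75))))),(strain_42,(strain_5,((strain_70,strain_91),strain_57))))); the answer is its 23 terminal taxa in alphabetical order.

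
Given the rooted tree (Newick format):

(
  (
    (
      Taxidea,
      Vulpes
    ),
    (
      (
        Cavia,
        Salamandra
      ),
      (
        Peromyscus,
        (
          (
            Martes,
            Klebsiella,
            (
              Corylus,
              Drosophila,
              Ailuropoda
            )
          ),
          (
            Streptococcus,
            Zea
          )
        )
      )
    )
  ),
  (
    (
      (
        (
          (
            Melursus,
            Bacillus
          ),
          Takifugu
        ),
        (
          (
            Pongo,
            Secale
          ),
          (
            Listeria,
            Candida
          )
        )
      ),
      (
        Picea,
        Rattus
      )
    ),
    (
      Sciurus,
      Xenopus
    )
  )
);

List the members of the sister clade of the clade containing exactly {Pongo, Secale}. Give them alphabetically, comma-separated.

The clade containing exactly {Pongo, Secale} attaches to the tree at the node subtending ((Pongo,Secale),(Listeria,Candida)).
The other lineage descending from that same node — the sister group — is (Listeria,Candida); its 2 tips in alphabetical order are the answer.

Candida, Listeria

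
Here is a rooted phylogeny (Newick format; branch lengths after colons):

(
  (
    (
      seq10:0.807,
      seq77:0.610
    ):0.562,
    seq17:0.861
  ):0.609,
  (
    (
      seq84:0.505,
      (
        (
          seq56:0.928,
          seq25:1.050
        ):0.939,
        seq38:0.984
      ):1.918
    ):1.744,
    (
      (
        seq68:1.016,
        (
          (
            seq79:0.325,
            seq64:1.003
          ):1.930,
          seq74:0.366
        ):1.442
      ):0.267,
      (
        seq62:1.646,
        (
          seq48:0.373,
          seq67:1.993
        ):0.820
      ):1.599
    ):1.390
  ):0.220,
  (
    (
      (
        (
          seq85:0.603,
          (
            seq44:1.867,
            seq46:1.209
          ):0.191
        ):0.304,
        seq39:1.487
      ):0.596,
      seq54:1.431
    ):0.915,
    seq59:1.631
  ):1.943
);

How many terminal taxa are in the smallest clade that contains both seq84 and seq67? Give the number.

The MRCA of seq84 and seq67 is the node subtending ((seq84,((seq56,seq25),seq38)),((seq68,((seq79,seq64),seq74)),(seq62,(seq48,seq67)))).
That clade contains 11 terminal taxa: seq25, seq38, seq48, seq56, seq62, seq64, seq67, seq68, seq74, seq79, seq84.

11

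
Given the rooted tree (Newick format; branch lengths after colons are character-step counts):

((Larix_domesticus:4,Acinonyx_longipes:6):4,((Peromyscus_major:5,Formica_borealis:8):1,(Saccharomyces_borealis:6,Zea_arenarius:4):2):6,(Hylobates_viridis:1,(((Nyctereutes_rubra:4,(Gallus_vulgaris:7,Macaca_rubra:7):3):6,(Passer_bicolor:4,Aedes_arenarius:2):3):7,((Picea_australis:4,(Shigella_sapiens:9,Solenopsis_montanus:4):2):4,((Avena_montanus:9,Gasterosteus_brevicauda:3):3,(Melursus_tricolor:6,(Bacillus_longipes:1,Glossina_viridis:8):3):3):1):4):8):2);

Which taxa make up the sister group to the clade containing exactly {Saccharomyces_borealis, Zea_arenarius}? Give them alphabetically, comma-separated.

Formica_borealis, Peromyscus_major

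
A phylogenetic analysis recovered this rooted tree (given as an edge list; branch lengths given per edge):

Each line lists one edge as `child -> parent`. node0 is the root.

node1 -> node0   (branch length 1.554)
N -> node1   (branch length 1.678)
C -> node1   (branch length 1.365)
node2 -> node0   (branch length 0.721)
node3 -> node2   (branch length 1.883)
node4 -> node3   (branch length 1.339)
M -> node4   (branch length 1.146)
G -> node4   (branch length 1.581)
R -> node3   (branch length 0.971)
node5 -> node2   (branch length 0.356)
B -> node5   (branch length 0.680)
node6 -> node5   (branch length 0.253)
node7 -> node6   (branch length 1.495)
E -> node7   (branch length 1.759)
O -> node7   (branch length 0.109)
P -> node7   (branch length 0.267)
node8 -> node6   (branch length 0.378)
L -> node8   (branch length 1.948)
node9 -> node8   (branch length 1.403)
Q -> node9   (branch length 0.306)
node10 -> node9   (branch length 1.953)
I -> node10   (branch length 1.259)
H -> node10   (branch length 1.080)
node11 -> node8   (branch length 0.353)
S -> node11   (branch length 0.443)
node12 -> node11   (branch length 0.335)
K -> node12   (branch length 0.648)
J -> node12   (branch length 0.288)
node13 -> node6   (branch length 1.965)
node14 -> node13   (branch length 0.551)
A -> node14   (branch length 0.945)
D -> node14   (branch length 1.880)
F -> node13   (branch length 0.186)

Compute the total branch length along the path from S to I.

5.411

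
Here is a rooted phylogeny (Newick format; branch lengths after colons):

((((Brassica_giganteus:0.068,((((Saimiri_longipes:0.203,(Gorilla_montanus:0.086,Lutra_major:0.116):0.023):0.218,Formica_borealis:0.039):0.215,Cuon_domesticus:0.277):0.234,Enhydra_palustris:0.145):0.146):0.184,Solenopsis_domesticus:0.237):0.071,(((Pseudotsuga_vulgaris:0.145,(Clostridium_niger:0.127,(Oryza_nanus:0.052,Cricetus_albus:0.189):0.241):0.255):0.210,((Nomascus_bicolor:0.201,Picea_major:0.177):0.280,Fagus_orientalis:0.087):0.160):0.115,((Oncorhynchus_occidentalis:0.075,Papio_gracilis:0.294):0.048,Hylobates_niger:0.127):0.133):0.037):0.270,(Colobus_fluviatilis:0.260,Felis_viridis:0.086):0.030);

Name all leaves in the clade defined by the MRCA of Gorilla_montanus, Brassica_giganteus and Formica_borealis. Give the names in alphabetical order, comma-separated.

Brassica_giganteus, Cuon_domesticus, Enhydra_palustris, Formica_borealis, Gorilla_montanus, Lutra_major, Saimiri_longipes

Tracing Gorilla_montanus: it sits inside (Gorilla_montanus,Lutra_major).
Tracing Brassica_giganteus: it sits inside (Brassica_giganteus,((((Saimiri_longipes,(Gorilla_montanus,Lutra_major)),Formica_borealis),Cuon_domesticus),Enhydra_palustris)).
Tracing Formica_borealis: it sits inside ((Saimiri_longipes,(Gorilla_montanus,Lutra_major)),Formica_borealis).
The smallest clade enclosing all 3 is (Brassica_giganteus,((((Saimiri_longipes,(Gorilla_montanus,Lutra_major)),Formica_borealis),Cuon_domesticus),Enhydra_palustris)); the answer is its 7 terminal taxa in alphabetical order.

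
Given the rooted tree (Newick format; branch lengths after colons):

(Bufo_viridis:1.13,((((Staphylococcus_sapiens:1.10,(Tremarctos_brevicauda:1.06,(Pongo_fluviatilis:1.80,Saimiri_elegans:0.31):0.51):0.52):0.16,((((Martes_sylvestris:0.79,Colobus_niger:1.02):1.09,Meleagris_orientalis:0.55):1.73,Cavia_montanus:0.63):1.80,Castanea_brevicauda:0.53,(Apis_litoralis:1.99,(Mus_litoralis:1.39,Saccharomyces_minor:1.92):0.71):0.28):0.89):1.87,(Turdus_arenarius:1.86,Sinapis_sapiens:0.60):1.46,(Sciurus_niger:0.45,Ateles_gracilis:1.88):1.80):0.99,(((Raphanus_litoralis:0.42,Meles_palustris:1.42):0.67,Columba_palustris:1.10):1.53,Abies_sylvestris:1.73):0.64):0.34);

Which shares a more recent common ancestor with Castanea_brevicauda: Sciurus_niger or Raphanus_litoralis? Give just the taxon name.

Sciurus_niger

The MRCA of Castanea_brevicauda and Sciurus_niger subtends (((Staphylococcus_sapiens,(Tremarctos_brevicauda,(Pongo_fluviatilis,Saimiri_elegans))),((((Martes_sylvestris,Colobus_niger),Meleagris_orientalis),Cavia_montanus),Castanea_brevicauda,(Apis_litoralis,(Mus_litoralis,Saccharomyces_minor)))),(Turdus_arenarius,Sinapis_sapiens),(Sciurus_niger,Ateles_gracilis)) (16 taxa).
The MRCA of Castanea_brevicauda and Raphanus_litoralis subtends ((((Staphylococcus_sapiens,(Tremarctos_brevicauda,(Pongo_fluviatilis,Saimiri_elegans))),((((Martes_sylvestris,Colobus_niger),Meleagris_orientalis),Cavia_montanus),Castanea_brevicauda,(Apis_litoralis,(Mus_litoralis,Saccharomyces_minor)))),(Turdus_arenarius,Sinapis_sapiens),(Sciurus_niger,Ateles_gracilis)),(((Raphanus_litoralis,Meles_palustris),Columba_palustris),Abies_sylvestris)) (20 taxa).
The first is nested inside the second, so Castanea_brevicauda shares a more recent common ancestor with Sciurus_niger.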